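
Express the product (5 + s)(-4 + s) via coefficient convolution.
Ascending coefficients: a = [5, 1], b = [-4, 1]. c[0] = 5×-4 = -20; c[1] = 5×1 + 1×-4 = 1; c[2] = 1×1 = 1. Result coefficients: [-20, 1, 1] → -20 + s + s^2

-20 + s + s^2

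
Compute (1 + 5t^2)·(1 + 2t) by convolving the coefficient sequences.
Ascending coefficients: a = [1, 0, 5], b = [1, 2]. c[0] = 1×1 = 1; c[1] = 1×2 + 0×1 = 2; c[2] = 0×2 + 5×1 = 5; c[3] = 5×2 = 10. Result coefficients: [1, 2, 5, 10] → 1 + 2t + 5t^2 + 10t^3

1 + 2t + 5t^2 + 10t^3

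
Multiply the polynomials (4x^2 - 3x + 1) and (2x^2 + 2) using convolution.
Ascending coefficients: a = [1, -3, 4], b = [2, 0, 2]. c[0] = 1×2 = 2; c[1] = 1×0 + -3×2 = -6; c[2] = 1×2 + -3×0 + 4×2 = 10; c[3] = -3×2 + 4×0 = -6; c[4] = 4×2 = 8. Result coefficients: [2, -6, 10, -6, 8] → 8x^4 - 6x^3 + 10x^2 - 6x + 2

8x^4 - 6x^3 + 10x^2 - 6x + 2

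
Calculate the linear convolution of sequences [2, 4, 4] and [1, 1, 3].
y[0] = 2×1 = 2; y[1] = 2×1 + 4×1 = 6; y[2] = 2×3 + 4×1 + 4×1 = 14; y[3] = 4×3 + 4×1 = 16; y[4] = 4×3 = 12

[2, 6, 14, 16, 12]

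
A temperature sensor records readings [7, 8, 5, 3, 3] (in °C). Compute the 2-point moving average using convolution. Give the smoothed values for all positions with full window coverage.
2-point moving average kernel = [1, 1]. Apply in 'valid' mode (full window coverage): avg[0] = (7 + 8) / 2 = 7.5; avg[1] = (8 + 5) / 2 = 6.5; avg[2] = (5 + 3) / 2 = 4.0; avg[3] = (3 + 3) / 2 = 3.0. Smoothed values: [7.5, 6.5, 4.0, 3.0]

[7.5, 6.5, 4.0, 3.0]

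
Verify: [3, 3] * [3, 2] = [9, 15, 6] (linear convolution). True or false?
Recompute linear convolution of [3, 3] and [3, 2]: y[0] = 3×3 = 9; y[1] = 3×2 + 3×3 = 15; y[2] = 3×2 = 6 → [9, 15, 6]. Given [9, 15, 6] matches, so answer: Yes

Yes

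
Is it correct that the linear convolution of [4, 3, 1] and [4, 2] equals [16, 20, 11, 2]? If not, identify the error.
Recompute linear convolution of [4, 3, 1] and [4, 2]: y[0] = 4×4 = 16; y[1] = 4×2 + 3×4 = 20; y[2] = 3×2 + 1×4 = 10; y[3] = 1×2 = 2 → [16, 20, 10, 2]. Compare to given [16, 20, 11, 2]: they differ at index 2: given 11, correct 10, so answer: No

No. Error at index 2: given 11, correct 10.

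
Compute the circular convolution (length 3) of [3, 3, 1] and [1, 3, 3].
Use y[k] = Σ_j f[j]·g[(k-j) mod 3]. y[0] = 3×1 + 3×3 + 1×3 = 15; y[1] = 3×3 + 3×1 + 1×3 = 15; y[2] = 3×3 + 3×3 + 1×1 = 19. Result: [15, 15, 19]

[15, 15, 19]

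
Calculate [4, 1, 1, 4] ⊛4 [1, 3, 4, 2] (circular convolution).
Use y[k] = Σ_j u[j]·v[(k-j) mod 4]. y[0] = 4×1 + 1×2 + 1×4 + 4×3 = 22; y[1] = 4×3 + 1×1 + 1×2 + 4×4 = 31; y[2] = 4×4 + 1×3 + 1×1 + 4×2 = 28; y[3] = 4×2 + 1×4 + 1×3 + 4×1 = 19. Result: [22, 31, 28, 19]

[22, 31, 28, 19]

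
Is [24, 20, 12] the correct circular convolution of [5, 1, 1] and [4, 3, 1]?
Recompute circular convolution of [5, 1, 1] and [4, 3, 1]: y[0] = 5×4 + 1×1 + 1×3 = 24; y[1] = 5×3 + 1×4 + 1×1 = 20; y[2] = 5×1 + 1×3 + 1×4 = 12 → [24, 20, 12]. Given [24, 20, 12] matches, so answer: Yes

Yes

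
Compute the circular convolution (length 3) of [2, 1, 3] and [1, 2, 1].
Use y[k] = Σ_j s[j]·t[(k-j) mod 3]. y[0] = 2×1 + 1×1 + 3×2 = 9; y[1] = 2×2 + 1×1 + 3×1 = 8; y[2] = 2×1 + 1×2 + 3×1 = 7. Result: [9, 8, 7]

[9, 8, 7]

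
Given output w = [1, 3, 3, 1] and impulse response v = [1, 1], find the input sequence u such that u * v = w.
Deconvolve w=[1, 3, 3, 1] by v=[1, 1]. Since v[0]=1, solve forward: u[0] = w[0] / 1 = 1; u[1] = (w[1] - 1×1) / 1 = 2; u[2] = (w[2] - 2×1) / 1 = 1. So u = [1, 2, 1]. Check by forward convolution: w[0] = 1×1 = 1; w[1] = 1×1 + 2×1 = 3; w[2] = 2×1 + 1×1 = 3; w[3] = 1×1 = 1

[1, 2, 1]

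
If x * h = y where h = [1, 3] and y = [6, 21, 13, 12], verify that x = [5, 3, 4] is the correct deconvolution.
Forward-compute [5, 3, 4] * [1, 3]: y[0] = 5×1 = 5; y[1] = 5×3 + 3×1 = 18; y[2] = 3×3 + 4×1 = 13; y[3] = 4×3 = 12 → [5, 18, 13, 12]. Does not match given y = [6, 21, 13, 12].

Not verified. [5, 3, 4] * [1, 3] = [5, 18, 13, 12], which differs from [6, 21, 13, 12] at index 0.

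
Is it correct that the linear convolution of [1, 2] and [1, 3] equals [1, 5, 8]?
Recompute linear convolution of [1, 2] and [1, 3]: y[0] = 1×1 = 1; y[1] = 1×3 + 2×1 = 5; y[2] = 2×3 = 6 → [1, 5, 6]. Compare to given [1, 5, 8]: they differ at index 2: given 8, correct 6, so answer: No

No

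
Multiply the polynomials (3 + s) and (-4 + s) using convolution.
Ascending coefficients: a = [3, 1], b = [-4, 1]. c[0] = 3×-4 = -12; c[1] = 3×1 + 1×-4 = -1; c[2] = 1×1 = 1. Result coefficients: [-12, -1, 1] → -12 - s + s^2

-12 - s + s^2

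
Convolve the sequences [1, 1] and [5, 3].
y[0] = 1×5 = 5; y[1] = 1×3 + 1×5 = 8; y[2] = 1×3 = 3

[5, 8, 3]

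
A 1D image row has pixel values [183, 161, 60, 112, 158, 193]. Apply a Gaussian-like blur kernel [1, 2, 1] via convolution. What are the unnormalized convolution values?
Convolve image row [183, 161, 60, 112, 158, 193] with kernel [1, 2, 1]: y[0] = 183×1 = 183; y[1] = 183×2 + 161×1 = 527; y[2] = 183×1 + 161×2 + 60×1 = 565; y[3] = 161×1 + 60×2 + 112×1 = 393; y[4] = 60×1 + 112×2 + 158×1 = 442; y[5] = 112×1 + 158×2 + 193×1 = 621; y[6] = 158×1 + 193×2 = 544; y[7] = 193×1 = 193 → [183, 527, 565, 393, 442, 621, 544, 193]. Normalization factor = sum(kernel) = 4.

[183, 527, 565, 393, 442, 621, 544, 193]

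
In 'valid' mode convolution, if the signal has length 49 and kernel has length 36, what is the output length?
'Valid' mode counts only positions where the kernel fully overlaps the signal: m - n + 1 = 49 - 36 + 1 = 14

14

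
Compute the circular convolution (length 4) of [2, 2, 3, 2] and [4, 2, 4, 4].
Use y[k] = Σ_j f[j]·g[(k-j) mod 4]. y[0] = 2×4 + 2×4 + 3×4 + 2×2 = 32; y[1] = 2×2 + 2×4 + 3×4 + 2×4 = 32; y[2] = 2×4 + 2×2 + 3×4 + 2×4 = 32; y[3] = 2×4 + 2×4 + 3×2 + 2×4 = 30. Result: [32, 32, 32, 30]

[32, 32, 32, 30]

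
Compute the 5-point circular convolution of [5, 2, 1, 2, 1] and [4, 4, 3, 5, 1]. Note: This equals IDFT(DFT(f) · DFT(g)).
Either evaluate y[k] = Σ_j f[j]·g[(k-j) mod 5] directly, or use IDFT(DFT(f) · DFT(g)). y[0] = 5×4 + 2×1 + 1×5 + 2×3 + 1×4 = 37; y[1] = 5×4 + 2×4 + 1×1 + 2×5 + 1×3 = 42; y[2] = 5×3 + 2×4 + 1×4 + 2×1 + 1×5 = 34; y[3] = 5×5 + 2×3 + 1×4 + 2×4 + 1×1 = 44; y[4] = 5×1 + 2×5 + 1×3 + 2×4 + 1×4 = 30. Result: [37, 42, 34, 44, 30]

[37, 42, 34, 44, 30]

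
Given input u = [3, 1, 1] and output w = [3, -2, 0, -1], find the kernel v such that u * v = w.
Output length 4 = len(u) + len(v) - 1 ⇒ len(v) = 2. Solve v forward using v[k] = (w[k] - Σ_{i≥1} u[i]·v[k-i]) / u[0]: v[0] = w[0] / u[0] = 3 / 3 = 1; v[1] = (w[1] - 1×1) / u[0] = (-2 - 1×1) / 3 = -1. So v = [1, -1]. Forward-check [3, 1, 1] * [1, -1]: w[0] = 3×1 = 3; w[1] = 3×-1 + 1×1 = -2; w[2] = 1×-1 + 1×1 = 0; w[3] = 1×-1 = -1 → [3, -2, 0, -1] ✓

[1, -1]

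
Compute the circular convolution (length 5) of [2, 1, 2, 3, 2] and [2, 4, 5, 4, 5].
Use y[k] = Σ_j x[j]·h[(k-j) mod 5]. y[0] = 2×2 + 1×5 + 2×4 + 3×5 + 2×4 = 40; y[1] = 2×4 + 1×2 + 2×5 + 3×4 + 2×5 = 42; y[2] = 2×5 + 1×4 + 2×2 + 3×5 + 2×4 = 41; y[3] = 2×4 + 1×5 + 2×4 + 3×2 + 2×5 = 37; y[4] = 2×5 + 1×4 + 2×5 + 3×4 + 2×2 = 40. Result: [40, 42, 41, 37, 40]

[40, 42, 41, 37, 40]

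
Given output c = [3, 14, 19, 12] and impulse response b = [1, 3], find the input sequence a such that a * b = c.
Deconvolve c=[3, 14, 19, 12] by b=[1, 3]. Since b[0]=1, solve forward: a[0] = c[0] / 1 = 3; a[1] = (c[1] - 3×3) / 1 = 5; a[2] = (c[2] - 5×3) / 1 = 4. So a = [3, 5, 4]. Check by forward convolution: c[0] = 3×1 = 3; c[1] = 3×3 + 5×1 = 14; c[2] = 5×3 + 4×1 = 19; c[3] = 4×3 = 12

[3, 5, 4]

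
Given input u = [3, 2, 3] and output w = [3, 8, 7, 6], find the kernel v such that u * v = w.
Output length 4 = len(u) + len(v) - 1 ⇒ len(v) = 2. Solve v forward using v[k] = (w[k] - Σ_{i≥1} u[i]·v[k-i]) / u[0]: v[0] = w[0] / u[0] = 3 / 3 = 1; v[1] = (w[1] - 2×1) / u[0] = (8 - 2×1) / 3 = 2. So v = [1, 2]. Forward-check [3, 2, 3] * [1, 2]: w[0] = 3×1 = 3; w[1] = 3×2 + 2×1 = 8; w[2] = 2×2 + 3×1 = 7; w[3] = 3×2 = 6 → [3, 8, 7, 6] ✓

[1, 2]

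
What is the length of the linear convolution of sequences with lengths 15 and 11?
Linear/full convolution length: m + n - 1 = 15 + 11 - 1 = 25

25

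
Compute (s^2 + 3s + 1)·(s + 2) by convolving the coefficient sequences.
Ascending coefficients: a = [1, 3, 1], b = [2, 1]. c[0] = 1×2 = 2; c[1] = 1×1 + 3×2 = 7; c[2] = 3×1 + 1×2 = 5; c[3] = 1×1 = 1. Result coefficients: [2, 7, 5, 1] → s^3 + 5s^2 + 7s + 2

s^3 + 5s^2 + 7s + 2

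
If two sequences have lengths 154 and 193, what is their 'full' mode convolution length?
Linear/full convolution length: m + n - 1 = 154 + 193 - 1 = 346

346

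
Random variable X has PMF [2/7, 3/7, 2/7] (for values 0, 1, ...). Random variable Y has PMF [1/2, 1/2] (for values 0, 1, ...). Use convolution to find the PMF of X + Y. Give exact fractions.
P(X+Y=k) = Σ_i P(X=i)·P(Y=k-i) — a convolution of [2/7, 3/7, 2/7] and [1/2, 1/2]. P(X+Y=0) = (2/7)×(1/2) = 1/7; P(X+Y=1) = (2/7)×(1/2) + (3/7)×(1/2) = 1/7 + 3/14 = 5/14; P(X+Y=2) = (3/7)×(1/2) + (2/7)×(1/2) = 3/14 + 1/7 = 5/14; P(X+Y=3) = (2/7)×(1/2) = 1/7. PMF: [1/7, 5/14, 5/14, 1/7] (sums to 1 ✓)

[1/7, 5/14, 5/14, 1/7]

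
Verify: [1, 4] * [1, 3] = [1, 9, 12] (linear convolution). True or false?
Recompute linear convolution of [1, 4] and [1, 3]: y[0] = 1×1 = 1; y[1] = 1×3 + 4×1 = 7; y[2] = 4×3 = 12 → [1, 7, 12]. Compare to given [1, 9, 12]: they differ at index 1: given 9, correct 7, so answer: No

No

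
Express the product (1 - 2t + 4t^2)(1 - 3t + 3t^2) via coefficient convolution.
Ascending coefficients: a = [1, -2, 4], b = [1, -3, 3]. c[0] = 1×1 = 1; c[1] = 1×-3 + -2×1 = -5; c[2] = 1×3 + -2×-3 + 4×1 = 13; c[3] = -2×3 + 4×-3 = -18; c[4] = 4×3 = 12. Result coefficients: [1, -5, 13, -18, 12] → 1 - 5t + 13t^2 - 18t^3 + 12t^4

1 - 5t + 13t^2 - 18t^3 + 12t^4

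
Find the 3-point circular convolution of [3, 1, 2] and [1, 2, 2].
Use y[k] = Σ_j f[j]·g[(k-j) mod 3]. y[0] = 3×1 + 1×2 + 2×2 = 9; y[1] = 3×2 + 1×1 + 2×2 = 11; y[2] = 3×2 + 1×2 + 2×1 = 10. Result: [9, 11, 10]

[9, 11, 10]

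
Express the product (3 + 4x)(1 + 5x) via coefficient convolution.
Ascending coefficients: a = [3, 4], b = [1, 5]. c[0] = 3×1 = 3; c[1] = 3×5 + 4×1 = 19; c[2] = 4×5 = 20. Result coefficients: [3, 19, 20] → 3 + 19x + 20x^2

3 + 19x + 20x^2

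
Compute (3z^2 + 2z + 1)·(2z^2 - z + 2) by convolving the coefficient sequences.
Ascending coefficients: a = [1, 2, 3], b = [2, -1, 2]. c[0] = 1×2 = 2; c[1] = 1×-1 + 2×2 = 3; c[2] = 1×2 + 2×-1 + 3×2 = 6; c[3] = 2×2 + 3×-1 = 1; c[4] = 3×2 = 6. Result coefficients: [2, 3, 6, 1, 6] → 6z^4 + z^3 + 6z^2 + 3z + 2

6z^4 + z^3 + 6z^2 + 3z + 2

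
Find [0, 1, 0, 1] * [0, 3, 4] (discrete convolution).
y[0] = 0×0 = 0; y[1] = 0×3 + 1×0 = 0; y[2] = 0×4 + 1×3 + 0×0 = 3; y[3] = 1×4 + 0×3 + 1×0 = 4; y[4] = 0×4 + 1×3 = 3; y[5] = 1×4 = 4

[0, 0, 3, 4, 3, 4]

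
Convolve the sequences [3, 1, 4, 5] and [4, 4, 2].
y[0] = 3×4 = 12; y[1] = 3×4 + 1×4 = 16; y[2] = 3×2 + 1×4 + 4×4 = 26; y[3] = 1×2 + 4×4 + 5×4 = 38; y[4] = 4×2 + 5×4 = 28; y[5] = 5×2 = 10

[12, 16, 26, 38, 28, 10]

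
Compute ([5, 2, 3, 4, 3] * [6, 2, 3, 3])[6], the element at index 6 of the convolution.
Use y[k] = Σ_i a[i]·b[k-i] at k=6. y[6] = 4×3 + 3×3 = 21

21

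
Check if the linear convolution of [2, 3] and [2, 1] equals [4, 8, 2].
Recompute linear convolution of [2, 3] and [2, 1]: y[0] = 2×2 = 4; y[1] = 2×1 + 3×2 = 8; y[2] = 3×1 = 3 → [4, 8, 3]. Compare to given [4, 8, 2]: they differ at index 2: given 2, correct 3, so answer: No

No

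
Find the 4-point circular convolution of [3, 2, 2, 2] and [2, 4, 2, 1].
Use y[k] = Σ_j f[j]·g[(k-j) mod 4]. y[0] = 3×2 + 2×1 + 2×2 + 2×4 = 20; y[1] = 3×4 + 2×2 + 2×1 + 2×2 = 22; y[2] = 3×2 + 2×4 + 2×2 + 2×1 = 20; y[3] = 3×1 + 2×2 + 2×4 + 2×2 = 19. Result: [20, 22, 20, 19]

[20, 22, 20, 19]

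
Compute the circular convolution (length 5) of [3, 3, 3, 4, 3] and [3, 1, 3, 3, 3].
Use y[k] = Σ_j u[j]·v[(k-j) mod 5]. y[0] = 3×3 + 3×3 + 3×3 + 4×3 + 3×1 = 42; y[1] = 3×1 + 3×3 + 3×3 + 4×3 + 3×3 = 42; y[2] = 3×3 + 3×1 + 3×3 + 4×3 + 3×3 = 42; y[3] = 3×3 + 3×3 + 3×1 + 4×3 + 3×3 = 42; y[4] = 3×3 + 3×3 + 3×3 + 4×1 + 3×3 = 40. Result: [42, 42, 42, 42, 40]

[42, 42, 42, 42, 40]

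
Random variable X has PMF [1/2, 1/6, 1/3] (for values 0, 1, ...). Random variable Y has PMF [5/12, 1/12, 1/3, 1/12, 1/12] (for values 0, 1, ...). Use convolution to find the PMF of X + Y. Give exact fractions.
P(X+Y=k) = Σ_i P(X=i)·P(Y=k-i) — a convolution of [1/2, 1/6, 1/3] and [5/12, 1/12, 1/3, 1/12, 1/12]. P(X+Y=0) = (1/2)×(5/12) = 5/24; P(X+Y=1) = (1/2)×(1/12) + (1/6)×(5/12) = 1/24 + 5/72 = 1/9; P(X+Y=2) = (1/2)×(1/3) + (1/6)×(1/12) + (1/3)×(5/12) = 1/6 + 1/72 + 5/36 = 23/72; P(X+Y=3) = (1/2)×(1/12) + (1/6)×(1/3) + (1/3)×(1/12) = 1/24 + 1/18 + 1/36 = 1/8; P(X+Y=4) = (1/2)×(1/12) + (1/6)×(1/12) + (1/3)×(1/3) = 1/24 + 1/72 + 1/9 = 1/6; P(X+Y=5) = (1/6)×(1/12) + (1/3)×(1/12) = 1/72 + 1/36 = 1/24; P(X+Y=6) = (1/3)×(1/12) = 1/36. PMF: [5/24, 1/9, 23/72, 1/8, 1/6, 1/24, 1/36] (sums to 1 ✓)

[5/24, 1/9, 23/72, 1/8, 1/6, 1/24, 1/36]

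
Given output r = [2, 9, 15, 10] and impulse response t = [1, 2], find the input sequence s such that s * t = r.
Deconvolve r=[2, 9, 15, 10] by t=[1, 2]. Since t[0]=1, solve forward: s[0] = r[0] / 1 = 2; s[1] = (r[1] - 2×2) / 1 = 5; s[2] = (r[2] - 5×2) / 1 = 5. So s = [2, 5, 5]. Check by forward convolution: r[0] = 2×1 = 2; r[1] = 2×2 + 5×1 = 9; r[2] = 5×2 + 5×1 = 15; r[3] = 5×2 = 10

[2, 5, 5]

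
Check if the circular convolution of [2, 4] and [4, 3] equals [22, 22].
Recompute circular convolution of [2, 4] and [4, 3]: y[0] = 2×4 + 4×3 = 20; y[1] = 2×3 + 4×4 = 22 → [20, 22]. Compare to given [22, 22]: they differ at index 0: given 22, correct 20, so answer: No

No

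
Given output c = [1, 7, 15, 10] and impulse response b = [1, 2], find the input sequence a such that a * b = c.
Deconvolve c=[1, 7, 15, 10] by b=[1, 2]. Since b[0]=1, solve forward: a[0] = c[0] / 1 = 1; a[1] = (c[1] - 1×2) / 1 = 5; a[2] = (c[2] - 5×2) / 1 = 5. So a = [1, 5, 5]. Check by forward convolution: c[0] = 1×1 = 1; c[1] = 1×2 + 5×1 = 7; c[2] = 5×2 + 5×1 = 15; c[3] = 5×2 = 10

[1, 5, 5]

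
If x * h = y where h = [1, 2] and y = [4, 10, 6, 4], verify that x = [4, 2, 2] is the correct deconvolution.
Forward-compute [4, 2, 2] * [1, 2]: y[0] = 4×1 = 4; y[1] = 4×2 + 2×1 = 10; y[2] = 2×2 + 2×1 = 6; y[3] = 2×2 = 4 → [4, 10, 6, 4]. Matches given y = [4, 10, 6, 4], so verified.

Verified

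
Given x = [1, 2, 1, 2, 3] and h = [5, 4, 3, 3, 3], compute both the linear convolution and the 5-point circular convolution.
Linear: y_lin[0] = 1×5 = 5; y_lin[1] = 1×4 + 2×5 = 14; y_lin[2] = 1×3 + 2×4 + 1×5 = 16; y_lin[3] = 1×3 + 2×3 + 1×4 + 2×5 = 23; y_lin[4] = 1×3 + 2×3 + 1×3 + 2×4 + 3×5 = 35; y_lin[5] = 2×3 + 1×3 + 2×3 + 3×4 = 27; y_lin[6] = 1×3 + 2×3 + 3×3 = 18; y_lin[7] = 2×3 + 3×3 = 15; y_lin[8] = 3×3 = 9 → [5, 14, 16, 23, 35, 27, 18, 15, 9]. Circular (length 5): y[0] = 1×5 + 2×3 + 1×3 + 2×3 + 3×4 = 32; y[1] = 1×4 + 2×5 + 1×3 + 2×3 + 3×3 = 32; y[2] = 1×3 + 2×4 + 1×5 + 2×3 + 3×3 = 31; y[3] = 1×3 + 2×3 + 1×4 + 2×5 + 3×3 = 32; y[4] = 1×3 + 2×3 + 1×3 + 2×4 + 3×5 = 35 → [32, 32, 31, 32, 35]

Linear: [5, 14, 16, 23, 35, 27, 18, 15, 9], Circular: [32, 32, 31, 32, 35]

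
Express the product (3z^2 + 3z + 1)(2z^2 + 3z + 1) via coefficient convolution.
Ascending coefficients: a = [1, 3, 3], b = [1, 3, 2]. c[0] = 1×1 = 1; c[1] = 1×3 + 3×1 = 6; c[2] = 1×2 + 3×3 + 3×1 = 14; c[3] = 3×2 + 3×3 = 15; c[4] = 3×2 = 6. Result coefficients: [1, 6, 14, 15, 6] → 6z^4 + 15z^3 + 14z^2 + 6z + 1

6z^4 + 15z^3 + 14z^2 + 6z + 1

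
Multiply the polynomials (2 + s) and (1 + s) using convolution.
Ascending coefficients: a = [2, 1], b = [1, 1]. c[0] = 2×1 = 2; c[1] = 2×1 + 1×1 = 3; c[2] = 1×1 = 1. Result coefficients: [2, 3, 1] → 2 + 3s + s^2

2 + 3s + s^2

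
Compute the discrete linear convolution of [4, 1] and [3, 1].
y[0] = 4×3 = 12; y[1] = 4×1 + 1×3 = 7; y[2] = 1×1 = 1

[12, 7, 1]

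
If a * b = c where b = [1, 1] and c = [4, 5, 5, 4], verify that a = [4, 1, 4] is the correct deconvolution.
Forward-compute [4, 1, 4] * [1, 1]: c[0] = 4×1 = 4; c[1] = 4×1 + 1×1 = 5; c[2] = 1×1 + 4×1 = 5; c[3] = 4×1 = 4 → [4, 5, 5, 4]. Matches given c = [4, 5, 5, 4], so verified.

Verified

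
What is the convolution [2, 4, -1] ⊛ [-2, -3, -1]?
y[0] = 2×-2 = -4; y[1] = 2×-3 + 4×-2 = -14; y[2] = 2×-1 + 4×-3 + -1×-2 = -12; y[3] = 4×-1 + -1×-3 = -1; y[4] = -1×-1 = 1

[-4, -14, -12, -1, 1]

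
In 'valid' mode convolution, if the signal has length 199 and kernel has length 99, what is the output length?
'Valid' mode counts only positions where the kernel fully overlaps the signal: m - n + 1 = 199 - 99 + 1 = 101

101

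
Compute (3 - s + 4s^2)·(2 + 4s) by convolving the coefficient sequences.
Ascending coefficients: a = [3, -1, 4], b = [2, 4]. c[0] = 3×2 = 6; c[1] = 3×4 + -1×2 = 10; c[2] = -1×4 + 4×2 = 4; c[3] = 4×4 = 16. Result coefficients: [6, 10, 4, 16] → 6 + 10s + 4s^2 + 16s^3

6 + 10s + 4s^2 + 16s^3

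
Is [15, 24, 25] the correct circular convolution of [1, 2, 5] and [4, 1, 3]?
Recompute circular convolution of [1, 2, 5] and [4, 1, 3]: y[0] = 1×4 + 2×3 + 5×1 = 15; y[1] = 1×1 + 2×4 + 5×3 = 24; y[2] = 1×3 + 2×1 + 5×4 = 25 → [15, 24, 25]. Given [15, 24, 25] matches, so answer: Yes

Yes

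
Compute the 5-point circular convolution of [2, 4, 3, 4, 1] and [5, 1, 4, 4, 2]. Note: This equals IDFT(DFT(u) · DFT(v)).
Either evaluate y[k] = Σ_j u[j]·v[(k-j) mod 5] directly, or use IDFT(DFT(u) · DFT(v)). y[0] = 2×5 + 4×2 + 3×4 + 4×4 + 1×1 = 47; y[1] = 2×1 + 4×5 + 3×2 + 4×4 + 1×4 = 48; y[2] = 2×4 + 4×1 + 3×5 + 4×2 + 1×4 = 39; y[3] = 2×4 + 4×4 + 3×1 + 4×5 + 1×2 = 49; y[4] = 2×2 + 4×4 + 3×4 + 4×1 + 1×5 = 41. Result: [47, 48, 39, 49, 41]

[47, 48, 39, 49, 41]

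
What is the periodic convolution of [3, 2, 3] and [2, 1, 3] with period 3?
Use y[k] = Σ_j s[j]·t[(k-j) mod 3]. y[0] = 3×2 + 2×3 + 3×1 = 15; y[1] = 3×1 + 2×2 + 3×3 = 16; y[2] = 3×3 + 2×1 + 3×2 = 17. Result: [15, 16, 17]

[15, 16, 17]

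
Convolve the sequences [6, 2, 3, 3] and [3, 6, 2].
y[0] = 6×3 = 18; y[1] = 6×6 + 2×3 = 42; y[2] = 6×2 + 2×6 + 3×3 = 33; y[3] = 2×2 + 3×6 + 3×3 = 31; y[4] = 3×2 + 3×6 = 24; y[5] = 3×2 = 6

[18, 42, 33, 31, 24, 6]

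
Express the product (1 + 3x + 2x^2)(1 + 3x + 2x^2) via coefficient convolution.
Ascending coefficients: a = [1, 3, 2], b = [1, 3, 2]. c[0] = 1×1 = 1; c[1] = 1×3 + 3×1 = 6; c[2] = 1×2 + 3×3 + 2×1 = 13; c[3] = 3×2 + 2×3 = 12; c[4] = 2×2 = 4. Result coefficients: [1, 6, 13, 12, 4] → 1 + 6x + 13x^2 + 12x^3 + 4x^4

1 + 6x + 13x^2 + 12x^3 + 4x^4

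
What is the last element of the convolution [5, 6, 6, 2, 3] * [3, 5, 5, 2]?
Use y[k] = Σ_i a[i]·b[k-i] at k=7. y[7] = 3×2 = 6

6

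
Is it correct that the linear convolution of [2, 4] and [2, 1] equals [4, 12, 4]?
Recompute linear convolution of [2, 4] and [2, 1]: y[0] = 2×2 = 4; y[1] = 2×1 + 4×2 = 10; y[2] = 4×1 = 4 → [4, 10, 4]. Compare to given [4, 12, 4]: they differ at index 1: given 12, correct 10, so answer: No

No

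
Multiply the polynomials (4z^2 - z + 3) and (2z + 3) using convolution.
Ascending coefficients: a = [3, -1, 4], b = [3, 2]. c[0] = 3×3 = 9; c[1] = 3×2 + -1×3 = 3; c[2] = -1×2 + 4×3 = 10; c[3] = 4×2 = 8. Result coefficients: [9, 3, 10, 8] → 8z^3 + 10z^2 + 3z + 9

8z^3 + 10z^2 + 3z + 9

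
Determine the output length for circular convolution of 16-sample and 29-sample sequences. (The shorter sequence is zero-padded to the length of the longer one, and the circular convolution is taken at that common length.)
Circular convolution (zero-padding the shorter input) has length max(m, n) = max(16, 29) = 29

29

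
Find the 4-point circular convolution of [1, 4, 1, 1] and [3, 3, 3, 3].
Use y[k] = Σ_j x[j]·h[(k-j) mod 4]. y[0] = 1×3 + 4×3 + 1×3 + 1×3 = 21; y[1] = 1×3 + 4×3 + 1×3 + 1×3 = 21; y[2] = 1×3 + 4×3 + 1×3 + 1×3 = 21; y[3] = 1×3 + 4×3 + 1×3 + 1×3 = 21. Result: [21, 21, 21, 21]

[21, 21, 21, 21]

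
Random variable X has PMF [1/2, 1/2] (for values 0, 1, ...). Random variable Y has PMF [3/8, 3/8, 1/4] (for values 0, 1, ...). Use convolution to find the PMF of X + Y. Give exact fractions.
P(X+Y=k) = Σ_i P(X=i)·P(Y=k-i) — a convolution of [1/2, 1/2] and [3/8, 3/8, 1/4]. P(X+Y=0) = (1/2)×(3/8) = 3/16; P(X+Y=1) = (1/2)×(3/8) + (1/2)×(3/8) = 3/16 + 3/16 = 3/8; P(X+Y=2) = (1/2)×(1/4) + (1/2)×(3/8) = 1/8 + 3/16 = 5/16; P(X+Y=3) = (1/2)×(1/4) = 1/8. PMF: [3/16, 3/8, 5/16, 1/8] (sums to 1 ✓)

[3/16, 3/8, 5/16, 1/8]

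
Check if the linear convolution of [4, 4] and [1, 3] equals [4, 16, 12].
Recompute linear convolution of [4, 4] and [1, 3]: y[0] = 4×1 = 4; y[1] = 4×3 + 4×1 = 16; y[2] = 4×3 = 12 → [4, 16, 12]. Given [4, 16, 12] matches, so answer: Yes

Yes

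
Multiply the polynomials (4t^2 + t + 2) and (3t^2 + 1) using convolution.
Ascending coefficients: a = [2, 1, 4], b = [1, 0, 3]. c[0] = 2×1 = 2; c[1] = 2×0 + 1×1 = 1; c[2] = 2×3 + 1×0 + 4×1 = 10; c[3] = 1×3 + 4×0 = 3; c[4] = 4×3 = 12. Result coefficients: [2, 1, 10, 3, 12] → 12t^4 + 3t^3 + 10t^2 + t + 2

12t^4 + 3t^3 + 10t^2 + t + 2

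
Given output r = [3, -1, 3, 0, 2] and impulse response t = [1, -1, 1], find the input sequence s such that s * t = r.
Deconvolve r=[3, -1, 3, 0, 2] by t=[1, -1, 1]. Since t[0]=1, solve forward: s[0] = r[0] / 1 = 3; s[1] = (r[1] - 3×-1) / 1 = 2; s[2] = (r[2] - 2×-1 - 3×1) / 1 = 2. So s = [3, 2, 2]. Check by forward convolution: r[0] = 3×1 = 3; r[1] = 3×-1 + 2×1 = -1; r[2] = 3×1 + 2×-1 + 2×1 = 3; r[3] = 2×1 + 2×-1 = 0; r[4] = 2×1 = 2

[3, 2, 2]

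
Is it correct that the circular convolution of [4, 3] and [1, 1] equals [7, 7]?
Recompute circular convolution of [4, 3] and [1, 1]: y[0] = 4×1 + 3×1 = 7; y[1] = 4×1 + 3×1 = 7 → [7, 7]. Given [7, 7] matches, so answer: Yes

Yes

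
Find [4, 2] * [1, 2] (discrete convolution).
y[0] = 4×1 = 4; y[1] = 4×2 + 2×1 = 10; y[2] = 2×2 = 4

[4, 10, 4]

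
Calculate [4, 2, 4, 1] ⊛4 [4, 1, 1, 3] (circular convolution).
Use y[k] = Σ_j u[j]·v[(k-j) mod 4]. y[0] = 4×4 + 2×3 + 4×1 + 1×1 = 27; y[1] = 4×1 + 2×4 + 4×3 + 1×1 = 25; y[2] = 4×1 + 2×1 + 4×4 + 1×3 = 25; y[3] = 4×3 + 2×1 + 4×1 + 1×4 = 22. Result: [27, 25, 25, 22]

[27, 25, 25, 22]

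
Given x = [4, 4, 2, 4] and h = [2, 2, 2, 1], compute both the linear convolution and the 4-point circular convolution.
Linear: y_lin[0] = 4×2 = 8; y_lin[1] = 4×2 + 4×2 = 16; y_lin[2] = 4×2 + 4×2 + 2×2 = 20; y_lin[3] = 4×1 + 4×2 + 2×2 + 4×2 = 24; y_lin[4] = 4×1 + 2×2 + 4×2 = 16; y_lin[5] = 2×1 + 4×2 = 10; y_lin[6] = 4×1 = 4 → [8, 16, 20, 24, 16, 10, 4]. Circular (length 4): y[0] = 4×2 + 4×1 + 2×2 + 4×2 = 24; y[1] = 4×2 + 4×2 + 2×1 + 4×2 = 26; y[2] = 4×2 + 4×2 + 2×2 + 4×1 = 24; y[3] = 4×1 + 4×2 + 2×2 + 4×2 = 24 → [24, 26, 24, 24]

Linear: [8, 16, 20, 24, 16, 10, 4], Circular: [24, 26, 24, 24]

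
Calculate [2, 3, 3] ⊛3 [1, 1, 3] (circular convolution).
Use y[k] = Σ_j f[j]·g[(k-j) mod 3]. y[0] = 2×1 + 3×3 + 3×1 = 14; y[1] = 2×1 + 3×1 + 3×3 = 14; y[2] = 2×3 + 3×1 + 3×1 = 12. Result: [14, 14, 12]

[14, 14, 12]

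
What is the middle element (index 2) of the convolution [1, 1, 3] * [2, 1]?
Use y[k] = Σ_i a[i]·b[k-i] at k=2. y[2] = 1×1 + 3×2 = 7

7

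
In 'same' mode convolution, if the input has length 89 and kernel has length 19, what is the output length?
'Same' mode returns an output with the same length as the input: 89

89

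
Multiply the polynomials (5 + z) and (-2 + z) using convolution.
Ascending coefficients: a = [5, 1], b = [-2, 1]. c[0] = 5×-2 = -10; c[1] = 5×1 + 1×-2 = 3; c[2] = 1×1 = 1. Result coefficients: [-10, 3, 1] → -10 + 3z + z^2

-10 + 3z + z^2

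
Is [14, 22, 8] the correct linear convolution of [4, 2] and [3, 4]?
Recompute linear convolution of [4, 2] and [3, 4]: y[0] = 4×3 = 12; y[1] = 4×4 + 2×3 = 22; y[2] = 2×4 = 8 → [12, 22, 8]. Compare to given [14, 22, 8]: they differ at index 0: given 14, correct 12, so answer: No

No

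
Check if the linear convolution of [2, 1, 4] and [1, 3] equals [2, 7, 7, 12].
Recompute linear convolution of [2, 1, 4] and [1, 3]: y[0] = 2×1 = 2; y[1] = 2×3 + 1×1 = 7; y[2] = 1×3 + 4×1 = 7; y[3] = 4×3 = 12 → [2, 7, 7, 12]. Given [2, 7, 7, 12] matches, so answer: Yes

Yes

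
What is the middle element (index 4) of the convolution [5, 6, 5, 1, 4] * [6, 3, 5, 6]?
Use y[k] = Σ_i a[i]·b[k-i] at k=4. y[4] = 6×6 + 5×5 + 1×3 + 4×6 = 88

88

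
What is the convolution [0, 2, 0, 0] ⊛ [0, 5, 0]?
y[0] = 0×0 = 0; y[1] = 0×5 + 2×0 = 0; y[2] = 0×0 + 2×5 + 0×0 = 10; y[3] = 2×0 + 0×5 + 0×0 = 0; y[4] = 0×0 + 0×5 = 0; y[5] = 0×0 = 0

[0, 0, 10, 0, 0, 0]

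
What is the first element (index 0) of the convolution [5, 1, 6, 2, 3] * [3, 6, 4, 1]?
Use y[k] = Σ_i a[i]·b[k-i] at k=0. y[0] = 5×3 = 15

15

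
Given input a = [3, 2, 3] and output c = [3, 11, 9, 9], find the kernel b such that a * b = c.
Output length 4 = len(a) + len(b) - 1 ⇒ len(b) = 2. Solve b forward using b[k] = (c[k] - Σ_{i≥1} a[i]·b[k-i]) / a[0]: b[0] = c[0] / a[0] = 3 / 3 = 1; b[1] = (c[1] - 2×1) / a[0] = (11 - 2×1) / 3 = 3. So b = [1, 3]. Forward-check [3, 2, 3] * [1, 3]: c[0] = 3×1 = 3; c[1] = 3×3 + 2×1 = 11; c[2] = 2×3 + 3×1 = 9; c[3] = 3×3 = 9 → [3, 11, 9, 9] ✓

[1, 3]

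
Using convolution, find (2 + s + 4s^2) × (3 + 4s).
Ascending coefficients: a = [2, 1, 4], b = [3, 4]. c[0] = 2×3 = 6; c[1] = 2×4 + 1×3 = 11; c[2] = 1×4 + 4×3 = 16; c[3] = 4×4 = 16. Result coefficients: [6, 11, 16, 16] → 6 + 11s + 16s^2 + 16s^3

6 + 11s + 16s^2 + 16s^3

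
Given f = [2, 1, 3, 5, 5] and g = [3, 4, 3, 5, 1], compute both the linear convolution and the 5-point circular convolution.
Linear: y_lin[0] = 2×3 = 6; y_lin[1] = 2×4 + 1×3 = 11; y_lin[2] = 2×3 + 1×4 + 3×3 = 19; y_lin[3] = 2×5 + 1×3 + 3×4 + 5×3 = 40; y_lin[4] = 2×1 + 1×5 + 3×3 + 5×4 + 5×3 = 51; y_lin[5] = 1×1 + 3×5 + 5×3 + 5×4 = 51; y_lin[6] = 3×1 + 5×5 + 5×3 = 43; y_lin[7] = 5×1 + 5×5 = 30; y_lin[8] = 5×1 = 5 → [6, 11, 19, 40, 51, 51, 43, 30, 5]. Circular (length 5): y[0] = 2×3 + 1×1 + 3×5 + 5×3 + 5×4 = 57; y[1] = 2×4 + 1×3 + 3×1 + 5×5 + 5×3 = 54; y[2] = 2×3 + 1×4 + 3×3 + 5×1 + 5×5 = 49; y[3] = 2×5 + 1×3 + 3×4 + 5×3 + 5×1 = 45; y[4] = 2×1 + 1×5 + 3×3 + 5×4 + 5×3 = 51 → [57, 54, 49, 45, 51]

Linear: [6, 11, 19, 40, 51, 51, 43, 30, 5], Circular: [57, 54, 49, 45, 51]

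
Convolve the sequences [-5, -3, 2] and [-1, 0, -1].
y[0] = -5×-1 = 5; y[1] = -5×0 + -3×-1 = 3; y[2] = -5×-1 + -3×0 + 2×-1 = 3; y[3] = -3×-1 + 2×0 = 3; y[4] = 2×-1 = -2

[5, 3, 3, 3, -2]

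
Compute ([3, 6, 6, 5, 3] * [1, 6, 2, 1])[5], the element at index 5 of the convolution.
Use y[k] = Σ_i a[i]·b[k-i] at k=5. y[5] = 6×1 + 5×2 + 3×6 = 34

34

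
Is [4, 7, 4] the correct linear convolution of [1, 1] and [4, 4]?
Recompute linear convolution of [1, 1] and [4, 4]: y[0] = 1×4 = 4; y[1] = 1×4 + 1×4 = 8; y[2] = 1×4 = 4 → [4, 8, 4]. Compare to given [4, 7, 4]: they differ at index 1: given 7, correct 8, so answer: No

No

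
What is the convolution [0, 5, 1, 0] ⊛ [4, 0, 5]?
y[0] = 0×4 = 0; y[1] = 0×0 + 5×4 = 20; y[2] = 0×5 + 5×0 + 1×4 = 4; y[3] = 5×5 + 1×0 + 0×4 = 25; y[4] = 1×5 + 0×0 = 5; y[5] = 0×5 = 0

[0, 20, 4, 25, 5, 0]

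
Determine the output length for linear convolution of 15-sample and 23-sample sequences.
Linear/full convolution length: m + n - 1 = 15 + 23 - 1 = 37

37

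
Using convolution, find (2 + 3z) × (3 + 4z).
Ascending coefficients: a = [2, 3], b = [3, 4]. c[0] = 2×3 = 6; c[1] = 2×4 + 3×3 = 17; c[2] = 3×4 = 12. Result coefficients: [6, 17, 12] → 6 + 17z + 12z^2

6 + 17z + 12z^2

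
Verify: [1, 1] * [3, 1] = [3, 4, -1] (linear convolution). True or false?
Recompute linear convolution of [1, 1] and [3, 1]: y[0] = 1×3 = 3; y[1] = 1×1 + 1×3 = 4; y[2] = 1×1 = 1 → [3, 4, 1]. Compare to given [3, 4, -1]: they differ at index 2: given -1, correct 1, so answer: No

No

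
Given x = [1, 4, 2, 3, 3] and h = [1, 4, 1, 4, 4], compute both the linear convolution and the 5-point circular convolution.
Linear: y_lin[0] = 1×1 = 1; y_lin[1] = 1×4 + 4×1 = 8; y_lin[2] = 1×1 + 4×4 + 2×1 = 19; y_lin[3] = 1×4 + 4×1 + 2×4 + 3×1 = 19; y_lin[4] = 1×4 + 4×4 + 2×1 + 3×4 + 3×1 = 37; y_lin[5] = 4×4 + 2×4 + 3×1 + 3×4 = 39; y_lin[6] = 2×4 + 3×4 + 3×1 = 23; y_lin[7] = 3×4 + 3×4 = 24; y_lin[8] = 3×4 = 12 → [1, 8, 19, 19, 37, 39, 23, 24, 12]. Circular (length 5): y[0] = 1×1 + 4×4 + 2×4 + 3×1 + 3×4 = 40; y[1] = 1×4 + 4×1 + 2×4 + 3×4 + 3×1 = 31; y[2] = 1×1 + 4×4 + 2×1 + 3×4 + 3×4 = 43; y[3] = 1×4 + 4×1 + 2×4 + 3×1 + 3×4 = 31; y[4] = 1×4 + 4×4 + 2×1 + 3×4 + 3×1 = 37 → [40, 31, 43, 31, 37]

Linear: [1, 8, 19, 19, 37, 39, 23, 24, 12], Circular: [40, 31, 43, 31, 37]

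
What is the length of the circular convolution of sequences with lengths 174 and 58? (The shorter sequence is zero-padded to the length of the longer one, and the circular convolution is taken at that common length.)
Circular convolution (zero-padding the shorter input) has length max(m, n) = max(174, 58) = 174

174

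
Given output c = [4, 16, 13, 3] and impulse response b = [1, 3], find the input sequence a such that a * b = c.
Deconvolve c=[4, 16, 13, 3] by b=[1, 3]. Since b[0]=1, solve forward: a[0] = c[0] / 1 = 4; a[1] = (c[1] - 4×3) / 1 = 4; a[2] = (c[2] - 4×3) / 1 = 1. So a = [4, 4, 1]. Check by forward convolution: c[0] = 4×1 = 4; c[1] = 4×3 + 4×1 = 16; c[2] = 4×3 + 1×1 = 13; c[3] = 1×3 = 3

[4, 4, 1]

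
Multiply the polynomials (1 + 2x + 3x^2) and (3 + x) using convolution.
Ascending coefficients: a = [1, 2, 3], b = [3, 1]. c[0] = 1×3 = 3; c[1] = 1×1 + 2×3 = 7; c[2] = 2×1 + 3×3 = 11; c[3] = 3×1 = 3. Result coefficients: [3, 7, 11, 3] → 3 + 7x + 11x^2 + 3x^3

3 + 7x + 11x^2 + 3x^3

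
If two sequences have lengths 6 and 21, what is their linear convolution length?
Linear/full convolution length: m + n - 1 = 6 + 21 - 1 = 26

26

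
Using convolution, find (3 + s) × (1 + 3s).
Ascending coefficients: a = [3, 1], b = [1, 3]. c[0] = 3×1 = 3; c[1] = 3×3 + 1×1 = 10; c[2] = 1×3 = 3. Result coefficients: [3, 10, 3] → 3 + 10s + 3s^2

3 + 10s + 3s^2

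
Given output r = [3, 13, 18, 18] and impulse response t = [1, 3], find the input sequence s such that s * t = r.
Deconvolve r=[3, 13, 18, 18] by t=[1, 3]. Since t[0]=1, solve forward: s[0] = r[0] / 1 = 3; s[1] = (r[1] - 3×3) / 1 = 4; s[2] = (r[2] - 4×3) / 1 = 6. So s = [3, 4, 6]. Check by forward convolution: r[0] = 3×1 = 3; r[1] = 3×3 + 4×1 = 13; r[2] = 4×3 + 6×1 = 18; r[3] = 6×3 = 18

[3, 4, 6]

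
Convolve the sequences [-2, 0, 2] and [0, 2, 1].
y[0] = -2×0 = 0; y[1] = -2×2 + 0×0 = -4; y[2] = -2×1 + 0×2 + 2×0 = -2; y[3] = 0×1 + 2×2 = 4; y[4] = 2×1 = 2

[0, -4, -2, 4, 2]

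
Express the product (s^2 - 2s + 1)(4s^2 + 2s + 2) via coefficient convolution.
Ascending coefficients: a = [1, -2, 1], b = [2, 2, 4]. c[0] = 1×2 = 2; c[1] = 1×2 + -2×2 = -2; c[2] = 1×4 + -2×2 + 1×2 = 2; c[3] = -2×4 + 1×2 = -6; c[4] = 1×4 = 4. Result coefficients: [2, -2, 2, -6, 4] → 4s^4 - 6s^3 + 2s^2 - 2s + 2

4s^4 - 6s^3 + 2s^2 - 2s + 2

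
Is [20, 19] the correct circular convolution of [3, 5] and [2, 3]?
Recompute circular convolution of [3, 5] and [2, 3]: y[0] = 3×2 + 5×3 = 21; y[1] = 3×3 + 5×2 = 19 → [21, 19]. Compare to given [20, 19]: they differ at index 0: given 20, correct 21, so answer: No

No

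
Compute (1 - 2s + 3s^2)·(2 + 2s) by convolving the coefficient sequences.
Ascending coefficients: a = [1, -2, 3], b = [2, 2]. c[0] = 1×2 = 2; c[1] = 1×2 + -2×2 = -2; c[2] = -2×2 + 3×2 = 2; c[3] = 3×2 = 6. Result coefficients: [2, -2, 2, 6] → 2 - 2s + 2s^2 + 6s^3

2 - 2s + 2s^2 + 6s^3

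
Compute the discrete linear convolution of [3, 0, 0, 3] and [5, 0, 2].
y[0] = 3×5 = 15; y[1] = 3×0 + 0×5 = 0; y[2] = 3×2 + 0×0 + 0×5 = 6; y[3] = 0×2 + 0×0 + 3×5 = 15; y[4] = 0×2 + 3×0 = 0; y[5] = 3×2 = 6

[15, 0, 6, 15, 0, 6]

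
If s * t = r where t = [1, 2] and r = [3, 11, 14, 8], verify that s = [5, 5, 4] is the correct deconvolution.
Forward-compute [5, 5, 4] * [1, 2]: r[0] = 5×1 = 5; r[1] = 5×2 + 5×1 = 15; r[2] = 5×2 + 4×1 = 14; r[3] = 4×2 = 8 → [5, 15, 14, 8]. Does not match given r = [3, 11, 14, 8].

Not verified. [5, 5, 4] * [1, 2] = [5, 15, 14, 8], which differs from [3, 11, 14, 8] at index 0.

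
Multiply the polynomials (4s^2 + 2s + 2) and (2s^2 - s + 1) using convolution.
Ascending coefficients: a = [2, 2, 4], b = [1, -1, 2]. c[0] = 2×1 = 2; c[1] = 2×-1 + 2×1 = 0; c[2] = 2×2 + 2×-1 + 4×1 = 6; c[3] = 2×2 + 4×-1 = 0; c[4] = 4×2 = 8. Result coefficients: [2, 0, 6, 0, 8] → 8s^4 + 6s^2 + 2

8s^4 + 6s^2 + 2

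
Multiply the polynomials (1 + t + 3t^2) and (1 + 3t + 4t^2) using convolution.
Ascending coefficients: a = [1, 1, 3], b = [1, 3, 4]. c[0] = 1×1 = 1; c[1] = 1×3 + 1×1 = 4; c[2] = 1×4 + 1×3 + 3×1 = 10; c[3] = 1×4 + 3×3 = 13; c[4] = 3×4 = 12. Result coefficients: [1, 4, 10, 13, 12] → 1 + 4t + 10t^2 + 13t^3 + 12t^4

1 + 4t + 10t^2 + 13t^3 + 12t^4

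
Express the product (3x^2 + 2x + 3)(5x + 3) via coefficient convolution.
Ascending coefficients: a = [3, 2, 3], b = [3, 5]. c[0] = 3×3 = 9; c[1] = 3×5 + 2×3 = 21; c[2] = 2×5 + 3×3 = 19; c[3] = 3×5 = 15. Result coefficients: [9, 21, 19, 15] → 15x^3 + 19x^2 + 21x + 9

15x^3 + 19x^2 + 21x + 9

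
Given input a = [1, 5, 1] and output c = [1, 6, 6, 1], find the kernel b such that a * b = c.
Output length 4 = len(a) + len(b) - 1 ⇒ len(b) = 2. Solve b forward using b[k] = (c[k] - Σ_{i≥1} a[i]·b[k-i]) / a[0]: b[0] = c[0] / a[0] = 1 / 1 = 1; b[1] = (c[1] - 5×1) / a[0] = (6 - 5×1) / 1 = 1. So b = [1, 1]. Forward-check [1, 5, 1] * [1, 1]: c[0] = 1×1 = 1; c[1] = 1×1 + 5×1 = 6; c[2] = 5×1 + 1×1 = 6; c[3] = 1×1 = 1 → [1, 6, 6, 1] ✓

[1, 1]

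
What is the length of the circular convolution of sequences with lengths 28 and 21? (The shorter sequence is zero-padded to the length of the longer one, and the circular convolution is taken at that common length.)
Circular convolution (zero-padding the shorter input) has length max(m, n) = max(28, 21) = 28

28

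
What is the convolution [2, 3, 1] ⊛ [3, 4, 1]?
y[0] = 2×3 = 6; y[1] = 2×4 + 3×3 = 17; y[2] = 2×1 + 3×4 + 1×3 = 17; y[3] = 3×1 + 1×4 = 7; y[4] = 1×1 = 1

[6, 17, 17, 7, 1]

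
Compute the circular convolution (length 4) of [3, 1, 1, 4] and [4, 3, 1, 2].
Use y[k] = Σ_j f[j]·g[(k-j) mod 4]. y[0] = 3×4 + 1×2 + 1×1 + 4×3 = 27; y[1] = 3×3 + 1×4 + 1×2 + 4×1 = 19; y[2] = 3×1 + 1×3 + 1×4 + 4×2 = 18; y[3] = 3×2 + 1×1 + 1×3 + 4×4 = 26. Result: [27, 19, 18, 26]

[27, 19, 18, 26]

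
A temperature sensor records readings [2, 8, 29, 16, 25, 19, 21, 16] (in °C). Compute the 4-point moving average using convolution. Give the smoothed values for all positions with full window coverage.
4-point moving average kernel = [1, 1, 1, 1]. Apply in 'valid' mode (full window coverage): avg[0] = (2 + 8 + 29 + 16) / 4 = 13.75; avg[1] = (8 + 29 + 16 + 25) / 4 = 19.5; avg[2] = (29 + 16 + 25 + 19) / 4 = 22.25; avg[3] = (16 + 25 + 19 + 21) / 4 = 20.25; avg[4] = (25 + 19 + 21 + 16) / 4 = 20.25. Smoothed values: [13.75, 19.5, 22.25, 20.25, 20.25]

[13.75, 19.5, 22.25, 20.25, 20.25]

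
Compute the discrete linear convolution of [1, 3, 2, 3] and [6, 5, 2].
y[0] = 1×6 = 6; y[1] = 1×5 + 3×6 = 23; y[2] = 1×2 + 3×5 + 2×6 = 29; y[3] = 3×2 + 2×5 + 3×6 = 34; y[4] = 2×2 + 3×5 = 19; y[5] = 3×2 = 6

[6, 23, 29, 34, 19, 6]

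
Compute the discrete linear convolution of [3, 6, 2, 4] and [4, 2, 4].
y[0] = 3×4 = 12; y[1] = 3×2 + 6×4 = 30; y[2] = 3×4 + 6×2 + 2×4 = 32; y[3] = 6×4 + 2×2 + 4×4 = 44; y[4] = 2×4 + 4×2 = 16; y[5] = 4×4 = 16

[12, 30, 32, 44, 16, 16]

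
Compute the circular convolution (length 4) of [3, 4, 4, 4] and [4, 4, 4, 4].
Use y[k] = Σ_j s[j]·t[(k-j) mod 4]. y[0] = 3×4 + 4×4 + 4×4 + 4×4 = 60; y[1] = 3×4 + 4×4 + 4×4 + 4×4 = 60; y[2] = 3×4 + 4×4 + 4×4 + 4×4 = 60; y[3] = 3×4 + 4×4 + 4×4 + 4×4 = 60. Result: [60, 60, 60, 60]

[60, 60, 60, 60]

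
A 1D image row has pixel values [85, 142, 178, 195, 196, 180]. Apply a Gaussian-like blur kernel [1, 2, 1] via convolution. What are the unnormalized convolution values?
Convolve image row [85, 142, 178, 195, 196, 180] with kernel [1, 2, 1]: y[0] = 85×1 = 85; y[1] = 85×2 + 142×1 = 312; y[2] = 85×1 + 142×2 + 178×1 = 547; y[3] = 142×1 + 178×2 + 195×1 = 693; y[4] = 178×1 + 195×2 + 196×1 = 764; y[5] = 195×1 + 196×2 + 180×1 = 767; y[6] = 196×1 + 180×2 = 556; y[7] = 180×1 = 180 → [85, 312, 547, 693, 764, 767, 556, 180]. Normalization factor = sum(kernel) = 4.

[85, 312, 547, 693, 764, 767, 556, 180]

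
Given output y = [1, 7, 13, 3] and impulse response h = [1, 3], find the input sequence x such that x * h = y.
Deconvolve y=[1, 7, 13, 3] by h=[1, 3]. Since h[0]=1, solve forward: x[0] = y[0] / 1 = 1; x[1] = (y[1] - 1×3) / 1 = 4; x[2] = (y[2] - 4×3) / 1 = 1. So x = [1, 4, 1]. Check by forward convolution: y[0] = 1×1 = 1; y[1] = 1×3 + 4×1 = 7; y[2] = 4×3 + 1×1 = 13; y[3] = 1×3 = 3

[1, 4, 1]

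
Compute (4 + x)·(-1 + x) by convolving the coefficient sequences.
Ascending coefficients: a = [4, 1], b = [-1, 1]. c[0] = 4×-1 = -4; c[1] = 4×1 + 1×-1 = 3; c[2] = 1×1 = 1. Result coefficients: [-4, 3, 1] → -4 + 3x + x^2

-4 + 3x + x^2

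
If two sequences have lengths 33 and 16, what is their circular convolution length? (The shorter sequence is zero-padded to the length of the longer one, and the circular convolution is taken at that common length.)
Circular convolution (zero-padding the shorter input) has length max(m, n) = max(33, 16) = 33

33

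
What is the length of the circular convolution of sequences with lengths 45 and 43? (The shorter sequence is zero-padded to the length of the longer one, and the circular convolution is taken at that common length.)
Circular convolution (zero-padding the shorter input) has length max(m, n) = max(45, 43) = 45

45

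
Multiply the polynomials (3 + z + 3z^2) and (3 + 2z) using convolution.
Ascending coefficients: a = [3, 1, 3], b = [3, 2]. c[0] = 3×3 = 9; c[1] = 3×2 + 1×3 = 9; c[2] = 1×2 + 3×3 = 11; c[3] = 3×2 = 6. Result coefficients: [9, 9, 11, 6] → 9 + 9z + 11z^2 + 6z^3

9 + 9z + 11z^2 + 6z^3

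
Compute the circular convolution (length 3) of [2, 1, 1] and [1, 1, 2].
Use y[k] = Σ_j s[j]·t[(k-j) mod 3]. y[0] = 2×1 + 1×2 + 1×1 = 5; y[1] = 2×1 + 1×1 + 1×2 = 5; y[2] = 2×2 + 1×1 + 1×1 = 6. Result: [5, 5, 6]

[5, 5, 6]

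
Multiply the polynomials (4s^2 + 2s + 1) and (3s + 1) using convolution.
Ascending coefficients: a = [1, 2, 4], b = [1, 3]. c[0] = 1×1 = 1; c[1] = 1×3 + 2×1 = 5; c[2] = 2×3 + 4×1 = 10; c[3] = 4×3 = 12. Result coefficients: [1, 5, 10, 12] → 12s^3 + 10s^2 + 5s + 1

12s^3 + 10s^2 + 5s + 1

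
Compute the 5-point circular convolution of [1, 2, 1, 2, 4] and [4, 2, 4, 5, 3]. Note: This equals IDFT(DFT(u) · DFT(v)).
Either evaluate y[k] = Σ_j u[j]·v[(k-j) mod 5] directly, or use IDFT(DFT(u) · DFT(v)). y[0] = 1×4 + 2×3 + 1×5 + 2×4 + 4×2 = 31; y[1] = 1×2 + 2×4 + 1×3 + 2×5 + 4×4 = 39; y[2] = 1×4 + 2×2 + 1×4 + 2×3 + 4×5 = 38; y[3] = 1×5 + 2×4 + 1×2 + 2×4 + 4×3 = 35; y[4] = 1×3 + 2×5 + 1×4 + 2×2 + 4×4 = 37. Result: [31, 39, 38, 35, 37]

[31, 39, 38, 35, 37]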